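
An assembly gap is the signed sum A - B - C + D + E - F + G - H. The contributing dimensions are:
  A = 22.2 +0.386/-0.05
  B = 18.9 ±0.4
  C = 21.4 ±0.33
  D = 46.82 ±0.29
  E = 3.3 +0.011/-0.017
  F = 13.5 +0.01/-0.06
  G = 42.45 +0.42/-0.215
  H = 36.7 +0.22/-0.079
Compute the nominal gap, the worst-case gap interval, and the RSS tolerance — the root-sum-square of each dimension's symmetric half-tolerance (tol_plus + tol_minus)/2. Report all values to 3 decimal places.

Stack each dimension's contribution:
  +A: nom +22.200 → Σnom=22.200; wc +0.386/-0.050 → slack +0.386/-0.050; half-tol=0.218, Σhalf²=0.047524
  -B: nom -18.900 → Σnom=3.300; wc +0.400/-0.400 → slack +0.786/-0.450; half-tol=0.400, Σhalf²=0.207524
  -C: nom -21.400 → Σnom=-18.100; wc +0.330/-0.330 → slack +1.116/-0.780; half-tol=0.330, Σhalf²=0.316424
  +D: nom +46.820 → Σnom=28.720; wc +0.290/-0.290 → slack +1.406/-1.070; half-tol=0.290, Σhalf²=0.400524
  +E: nom +3.300 → Σnom=32.020; wc +0.011/-0.017 → slack +1.417/-1.087; half-tol=0.014, Σhalf²=0.400720
  -F: nom -13.500 → Σnom=18.520; wc +0.060/-0.010 → slack +1.477/-1.097; half-tol=0.035, Σhalf²=0.401945
  +G: nom +42.450 → Σnom=60.970; wc +0.420/-0.215 → slack +1.897/-1.312; half-tol=0.318, Σhalf²=0.502751
  -H: nom -36.700 → Σnom=24.270; wc +0.079/-0.220 → slack +1.976/-1.532; half-tol=0.149, Σhalf²=0.525101
Nominal = 24.270. Worst-case = [24.270 - 1.532, 24.270 + 1.976] = [22.738, 26.246]. RSS = √0.525101 = 0.725.

nominal=24.270 wc=[22.738,26.246] rss=0.725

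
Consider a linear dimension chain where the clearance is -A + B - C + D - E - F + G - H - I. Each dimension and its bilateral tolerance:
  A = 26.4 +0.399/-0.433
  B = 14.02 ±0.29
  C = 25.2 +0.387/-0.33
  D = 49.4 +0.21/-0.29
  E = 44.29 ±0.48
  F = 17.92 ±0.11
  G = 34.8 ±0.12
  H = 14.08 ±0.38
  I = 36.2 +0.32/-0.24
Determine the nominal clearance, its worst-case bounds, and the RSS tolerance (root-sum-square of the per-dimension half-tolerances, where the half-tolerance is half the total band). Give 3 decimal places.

nominal=-65.870 wc=[-68.646,-63.277] rss=0.963

Stack each dimension's contribution:
  -A: nom -26.400 → Σnom=-26.400; wc +0.433/-0.399 → slack +0.433/-0.399; half-tol=0.416, Σhalf²=0.173056
  +B: nom +14.020 → Σnom=-12.380; wc +0.290/-0.290 → slack +0.723/-0.689; half-tol=0.290, Σhalf²=0.257156
  -C: nom -25.200 → Σnom=-37.580; wc +0.330/-0.387 → slack +1.053/-1.076; half-tol=0.359, Σhalf²=0.385678
  +D: nom +49.400 → Σnom=11.820; wc +0.210/-0.290 → slack +1.263/-1.366; half-tol=0.250, Σhalf²=0.448178
  -E: nom -44.290 → Σnom=-32.470; wc +0.480/-0.480 → slack +1.743/-1.846; half-tol=0.480, Σhalf²=0.678578
  -F: nom -17.920 → Σnom=-50.390; wc +0.110/-0.110 → slack +1.853/-1.956; half-tol=0.110, Σhalf²=0.690678
  +G: nom +34.800 → Σnom=-15.590; wc +0.120/-0.120 → slack +1.973/-2.076; half-tol=0.120, Σhalf²=0.705078
  -H: nom -14.080 → Σnom=-29.670; wc +0.380/-0.380 → slack +2.353/-2.456; half-tol=0.380, Σhalf²=0.849478
  -I: nom -36.200 → Σnom=-65.870; wc +0.240/-0.320 → slack +2.593/-2.776; half-tol=0.280, Σhalf²=0.927878
Nominal = -65.870. Worst-case = [-65.870 - 2.776, -65.870 + 2.593] = [-68.646, -63.277]. RSS = √0.927878 = 0.963.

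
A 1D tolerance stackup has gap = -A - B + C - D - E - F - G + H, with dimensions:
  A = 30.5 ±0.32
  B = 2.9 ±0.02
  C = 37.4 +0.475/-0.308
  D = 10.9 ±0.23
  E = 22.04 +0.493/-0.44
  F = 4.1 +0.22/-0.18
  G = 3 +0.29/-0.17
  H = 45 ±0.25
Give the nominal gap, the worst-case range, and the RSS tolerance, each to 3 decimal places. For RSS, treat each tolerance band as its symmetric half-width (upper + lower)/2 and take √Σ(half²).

nominal=8.960 wc=[6.829,11.045] rss=0.826

Stack each dimension's contribution:
  -A: nom -30.500 → Σnom=-30.500; wc +0.320/-0.320 → slack +0.320/-0.320; half-tol=0.320, Σhalf²=0.102400
  -B: nom -2.900 → Σnom=-33.400; wc +0.020/-0.020 → slack +0.340/-0.340; half-tol=0.020, Σhalf²=0.102800
  +C: nom +37.400 → Σnom=4.000; wc +0.475/-0.308 → slack +0.815/-0.648; half-tol=0.391, Σhalf²=0.256072
  -D: nom -10.900 → Σnom=-6.900; wc +0.230/-0.230 → slack +1.045/-0.878; half-tol=0.230, Σhalf²=0.308972
  -E: nom -22.040 → Σnom=-28.940; wc +0.440/-0.493 → slack +1.485/-1.371; half-tol=0.467, Σhalf²=0.526595
  -F: nom -4.100 → Σnom=-33.040; wc +0.180/-0.220 → slack +1.665/-1.591; half-tol=0.200, Σhalf²=0.566595
  -G: nom -3.000 → Σnom=-36.040; wc +0.170/-0.290 → slack +1.835/-1.881; half-tol=0.230, Σhalf²=0.619495
  +H: nom +45.000 → Σnom=8.960; wc +0.250/-0.250 → slack +2.085/-2.131; half-tol=0.250, Σhalf²=0.681995
Nominal = 8.960. Worst-case = [8.960 - 2.131, 8.960 + 2.085] = [6.829, 11.045]. RSS = √0.681995 = 0.826.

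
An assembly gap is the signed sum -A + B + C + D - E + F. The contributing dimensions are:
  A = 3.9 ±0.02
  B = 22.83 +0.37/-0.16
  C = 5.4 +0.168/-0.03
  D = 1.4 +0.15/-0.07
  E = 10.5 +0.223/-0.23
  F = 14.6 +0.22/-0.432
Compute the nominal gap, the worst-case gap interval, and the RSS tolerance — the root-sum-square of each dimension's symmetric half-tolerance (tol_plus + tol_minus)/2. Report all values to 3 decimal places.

Stack each dimension's contribution:
  -A: nom -3.900 → Σnom=-3.900; wc +0.020/-0.020 → slack +0.020/-0.020; half-tol=0.020, Σhalf²=0.000400
  +B: nom +22.830 → Σnom=18.930; wc +0.370/-0.160 → slack +0.390/-0.180; half-tol=0.265, Σhalf²=0.070625
  +C: nom +5.400 → Σnom=24.330; wc +0.168/-0.030 → slack +0.558/-0.210; half-tol=0.099, Σhalf²=0.080426
  +D: nom +1.400 → Σnom=25.730; wc +0.150/-0.070 → slack +0.708/-0.280; half-tol=0.110, Σhalf²=0.092526
  -E: nom -10.500 → Σnom=15.230; wc +0.230/-0.223 → slack +0.938/-0.503; half-tol=0.227, Σhalf²=0.143828
  +F: nom +14.600 → Σnom=29.830; wc +0.220/-0.432 → slack +1.158/-0.935; half-tol=0.326, Σhalf²=0.250104
Nominal = 29.830. Worst-case = [29.830 - 0.935, 29.830 + 1.158] = [28.895, 30.988]. RSS = √0.250104 = 0.500.

nominal=29.830 wc=[28.895,30.988] rss=0.500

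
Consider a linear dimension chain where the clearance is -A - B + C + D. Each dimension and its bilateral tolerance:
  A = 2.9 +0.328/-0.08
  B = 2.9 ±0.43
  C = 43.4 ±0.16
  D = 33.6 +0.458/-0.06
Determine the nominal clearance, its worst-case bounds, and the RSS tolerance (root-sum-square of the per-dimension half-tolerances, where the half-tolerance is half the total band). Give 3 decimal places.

nominal=71.200 wc=[70.222,72.328] rss=0.565

Stack each dimension's contribution:
  -A: nom -2.900 → Σnom=-2.900; wc +0.080/-0.328 → slack +0.080/-0.328; half-tol=0.204, Σhalf²=0.041616
  -B: nom -2.900 → Σnom=-5.800; wc +0.430/-0.430 → slack +0.510/-0.758; half-tol=0.430, Σhalf²=0.226516
  +C: nom +43.400 → Σnom=37.600; wc +0.160/-0.160 → slack +0.670/-0.918; half-tol=0.160, Σhalf²=0.252116
  +D: nom +33.600 → Σnom=71.200; wc +0.458/-0.060 → slack +1.128/-0.978; half-tol=0.259, Σhalf²=0.319197
Nominal = 71.200. Worst-case = [71.200 - 0.978, 71.200 + 1.128] = [70.222, 72.328]. RSS = √0.319197 = 0.565.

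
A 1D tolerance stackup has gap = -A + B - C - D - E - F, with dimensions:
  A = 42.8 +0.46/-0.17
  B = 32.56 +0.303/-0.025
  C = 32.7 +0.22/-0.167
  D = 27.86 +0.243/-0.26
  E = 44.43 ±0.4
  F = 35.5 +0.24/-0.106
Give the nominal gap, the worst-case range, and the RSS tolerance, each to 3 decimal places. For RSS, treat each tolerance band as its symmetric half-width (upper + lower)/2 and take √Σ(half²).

Stack each dimension's contribution:
  -A: nom -42.800 → Σnom=-42.800; wc +0.170/-0.460 → slack +0.170/-0.460; half-tol=0.315, Σhalf²=0.099225
  +B: nom +32.560 → Σnom=-10.240; wc +0.303/-0.025 → slack +0.473/-0.485; half-tol=0.164, Σhalf²=0.126121
  -C: nom -32.700 → Σnom=-42.940; wc +0.167/-0.220 → slack +0.640/-0.705; half-tol=0.194, Σhalf²=0.163563
  -D: nom -27.860 → Σnom=-70.800; wc +0.260/-0.243 → slack +0.900/-0.948; half-tol=0.252, Σhalf²=0.226816
  -E: nom -44.430 → Σnom=-115.230; wc +0.400/-0.400 → slack +1.300/-1.348; half-tol=0.400, Σhalf²=0.386816
  -F: nom -35.500 → Σnom=-150.730; wc +0.106/-0.240 → slack +1.406/-1.588; half-tol=0.173, Σhalf²=0.416745
Nominal = -150.730. Worst-case = [-150.730 - 1.588, -150.730 + 1.406] = [-152.318, -149.324]. RSS = √0.416745 = 0.646.

nominal=-150.730 wc=[-152.318,-149.324] rss=0.646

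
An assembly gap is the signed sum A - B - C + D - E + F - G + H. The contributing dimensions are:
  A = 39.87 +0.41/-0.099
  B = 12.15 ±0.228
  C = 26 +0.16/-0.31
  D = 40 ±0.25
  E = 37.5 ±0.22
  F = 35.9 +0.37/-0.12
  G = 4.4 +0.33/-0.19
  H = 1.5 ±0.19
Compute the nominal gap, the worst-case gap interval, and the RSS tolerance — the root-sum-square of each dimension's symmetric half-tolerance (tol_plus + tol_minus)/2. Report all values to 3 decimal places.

nominal=37.220 wc=[35.623,39.388] rss=0.668

Stack each dimension's contribution:
  +A: nom +39.870 → Σnom=39.870; wc +0.410/-0.099 → slack +0.410/-0.099; half-tol=0.255, Σhalf²=0.064770
  -B: nom -12.150 → Σnom=27.720; wc +0.228/-0.228 → slack +0.638/-0.327; half-tol=0.228, Σhalf²=0.116754
  -C: nom -26.000 → Σnom=1.720; wc +0.310/-0.160 → slack +0.948/-0.487; half-tol=0.235, Σhalf²=0.171979
  +D: nom +40.000 → Σnom=41.720; wc +0.250/-0.250 → slack +1.198/-0.737; half-tol=0.250, Σhalf²=0.234479
  -E: nom -37.500 → Σnom=4.220; wc +0.220/-0.220 → slack +1.418/-0.957; half-tol=0.220, Σhalf²=0.282879
  +F: nom +35.900 → Σnom=40.120; wc +0.370/-0.120 → slack +1.788/-1.077; half-tol=0.245, Σhalf²=0.342904
  -G: nom -4.400 → Σnom=35.720; wc +0.190/-0.330 → slack +1.978/-1.407; half-tol=0.260, Σhalf²=0.410504
  +H: nom +1.500 → Σnom=37.220; wc +0.190/-0.190 → slack +2.168/-1.597; half-tol=0.190, Σhalf²=0.446604
Nominal = 37.220. Worst-case = [37.220 - 1.597, 37.220 + 2.168] = [35.623, 39.388]. RSS = √0.446604 = 0.668.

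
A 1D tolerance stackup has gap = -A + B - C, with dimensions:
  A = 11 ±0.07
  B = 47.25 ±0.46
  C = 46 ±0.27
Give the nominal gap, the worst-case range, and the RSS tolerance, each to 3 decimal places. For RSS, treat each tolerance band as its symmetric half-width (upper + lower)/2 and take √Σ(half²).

Stack each dimension's contribution:
  -A: nom -11.000 → Σnom=-11.000; wc +0.070/-0.070 → slack +0.070/-0.070; half-tol=0.070, Σhalf²=0.004900
  +B: nom +47.250 → Σnom=36.250; wc +0.460/-0.460 → slack +0.530/-0.530; half-tol=0.460, Σhalf²=0.216500
  -C: nom -46.000 → Σnom=-9.750; wc +0.270/-0.270 → slack +0.800/-0.800; half-tol=0.270, Σhalf²=0.289400
Nominal = -9.750. Worst-case = [-9.750 - 0.800, -9.750 + 0.800] = [-10.550, -8.950]. RSS = √0.289400 = 0.538.

nominal=-9.750 wc=[-10.550,-8.950] rss=0.538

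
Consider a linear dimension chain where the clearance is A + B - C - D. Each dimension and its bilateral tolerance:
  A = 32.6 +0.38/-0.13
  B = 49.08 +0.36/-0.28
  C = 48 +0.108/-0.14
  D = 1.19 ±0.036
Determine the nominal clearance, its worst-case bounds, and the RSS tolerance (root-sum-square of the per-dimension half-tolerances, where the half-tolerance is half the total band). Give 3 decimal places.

nominal=32.490 wc=[31.936,33.406] rss=0.429

Stack each dimension's contribution:
  +A: nom +32.600 → Σnom=32.600; wc +0.380/-0.130 → slack +0.380/-0.130; half-tol=0.255, Σhalf²=0.065025
  +B: nom +49.080 → Σnom=81.680; wc +0.360/-0.280 → slack +0.740/-0.410; half-tol=0.320, Σhalf²=0.167425
  -C: nom -48.000 → Σnom=33.680; wc +0.140/-0.108 → slack +0.880/-0.518; half-tol=0.124, Σhalf²=0.182801
  -D: nom -1.190 → Σnom=32.490; wc +0.036/-0.036 → slack +0.916/-0.554; half-tol=0.036, Σhalf²=0.184097
Nominal = 32.490. Worst-case = [32.490 - 0.554, 32.490 + 0.916] = [31.936, 33.406]. RSS = √0.184097 = 0.429.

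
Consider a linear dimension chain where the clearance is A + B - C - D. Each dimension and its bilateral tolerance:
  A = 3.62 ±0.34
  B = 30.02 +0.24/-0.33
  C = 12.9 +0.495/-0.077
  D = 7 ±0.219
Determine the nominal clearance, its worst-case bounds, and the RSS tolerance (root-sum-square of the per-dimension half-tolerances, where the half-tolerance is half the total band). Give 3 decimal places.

Stack each dimension's contribution:
  +A: nom +3.620 → Σnom=3.620; wc +0.340/-0.340 → slack +0.340/-0.340; half-tol=0.340, Σhalf²=0.115600
  +B: nom +30.020 → Σnom=33.640; wc +0.240/-0.330 → slack +0.580/-0.670; half-tol=0.285, Σhalf²=0.196825
  -C: nom -12.900 → Σnom=20.740; wc +0.077/-0.495 → slack +0.657/-1.165; half-tol=0.286, Σhalf²=0.278621
  -D: nom -7.000 → Σnom=13.740; wc +0.219/-0.219 → slack +0.876/-1.384; half-tol=0.219, Σhalf²=0.326582
Nominal = 13.740. Worst-case = [13.740 - 1.384, 13.740 + 0.876] = [12.356, 14.616]. RSS = √0.326582 = 0.571.

nominal=13.740 wc=[12.356,14.616] rss=0.571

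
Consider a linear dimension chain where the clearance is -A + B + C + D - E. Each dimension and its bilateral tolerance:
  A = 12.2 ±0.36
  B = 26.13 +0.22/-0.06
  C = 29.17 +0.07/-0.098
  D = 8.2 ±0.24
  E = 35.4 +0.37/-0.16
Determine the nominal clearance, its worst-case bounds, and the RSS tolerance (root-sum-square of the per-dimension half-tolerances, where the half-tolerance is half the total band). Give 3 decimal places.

Stack each dimension's contribution:
  -A: nom -12.200 → Σnom=-12.200; wc +0.360/-0.360 → slack +0.360/-0.360; half-tol=0.360, Σhalf²=0.129600
  +B: nom +26.130 → Σnom=13.930; wc +0.220/-0.060 → slack +0.580/-0.420; half-tol=0.140, Σhalf²=0.149200
  +C: nom +29.170 → Σnom=43.100; wc +0.070/-0.098 → slack +0.650/-0.518; half-tol=0.084, Σhalf²=0.156256
  +D: nom +8.200 → Σnom=51.300; wc +0.240/-0.240 → slack +0.890/-0.758; half-tol=0.240, Σhalf²=0.213856
  -E: nom -35.400 → Σnom=15.900; wc +0.160/-0.370 → slack +1.050/-1.128; half-tol=0.265, Σhalf²=0.284081
Nominal = 15.900. Worst-case = [15.900 - 1.128, 15.900 + 1.050] = [14.772, 16.950]. RSS = √0.284081 = 0.533.

nominal=15.900 wc=[14.772,16.950] rss=0.533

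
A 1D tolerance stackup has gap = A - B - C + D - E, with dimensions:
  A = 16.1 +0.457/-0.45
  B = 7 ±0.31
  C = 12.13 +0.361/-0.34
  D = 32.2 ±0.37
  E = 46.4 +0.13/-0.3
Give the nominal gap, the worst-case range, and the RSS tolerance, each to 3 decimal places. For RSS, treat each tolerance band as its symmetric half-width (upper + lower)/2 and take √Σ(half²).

Stack each dimension's contribution:
  +A: nom +16.100 → Σnom=16.100; wc +0.457/-0.450 → slack +0.457/-0.450; half-tol=0.454, Σhalf²=0.205662
  -B: nom -7.000 → Σnom=9.100; wc +0.310/-0.310 → slack +0.767/-0.760; half-tol=0.310, Σhalf²=0.301762
  -C: nom -12.130 → Σnom=-3.030; wc +0.340/-0.361 → slack +1.107/-1.121; half-tol=0.351, Σhalf²=0.424613
  +D: nom +32.200 → Σnom=29.170; wc +0.370/-0.370 → slack +1.477/-1.491; half-tol=0.370, Σhalf²=0.561513
  -E: nom -46.400 → Σnom=-17.230; wc +0.300/-0.130 → slack +1.777/-1.621; half-tol=0.215, Σhalf²=0.607738
Nominal = -17.230. Worst-case = [-17.230 - 1.621, -17.230 + 1.777] = [-18.851, -15.453]. RSS = √0.607738 = 0.780.

nominal=-17.230 wc=[-18.851,-15.453] rss=0.780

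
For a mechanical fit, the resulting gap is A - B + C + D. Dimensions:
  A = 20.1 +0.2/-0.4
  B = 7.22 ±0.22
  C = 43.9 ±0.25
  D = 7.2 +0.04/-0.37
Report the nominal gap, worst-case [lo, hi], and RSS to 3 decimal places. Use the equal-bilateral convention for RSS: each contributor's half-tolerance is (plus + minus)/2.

Stack each dimension's contribution:
  +A: nom +20.100 → Σnom=20.100; wc +0.200/-0.400 → slack +0.200/-0.400; half-tol=0.300, Σhalf²=0.090000
  -B: nom -7.220 → Σnom=12.880; wc +0.220/-0.220 → slack +0.420/-0.620; half-tol=0.220, Σhalf²=0.138400
  +C: nom +43.900 → Σnom=56.780; wc +0.250/-0.250 → slack +0.670/-0.870; half-tol=0.250, Σhalf²=0.200900
  +D: nom +7.200 → Σnom=63.980; wc +0.040/-0.370 → slack +0.710/-1.240; half-tol=0.205, Σhalf²=0.242925
Nominal = 63.980. Worst-case = [63.980 - 1.240, 63.980 + 0.710] = [62.740, 64.690]. RSS = √0.242925 = 0.493.

nominal=63.980 wc=[62.740,64.690] rss=0.493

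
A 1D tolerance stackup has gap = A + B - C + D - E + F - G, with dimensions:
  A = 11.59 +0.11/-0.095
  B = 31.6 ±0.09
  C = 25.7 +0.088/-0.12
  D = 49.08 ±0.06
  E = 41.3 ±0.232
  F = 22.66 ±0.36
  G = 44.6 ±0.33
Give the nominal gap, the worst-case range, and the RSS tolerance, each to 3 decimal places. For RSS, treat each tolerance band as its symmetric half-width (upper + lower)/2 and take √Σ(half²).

nominal=3.330 wc=[2.075,4.632] rss=0.570

Stack each dimension's contribution:
  +A: nom +11.590 → Σnom=11.590; wc +0.110/-0.095 → slack +0.110/-0.095; half-tol=0.103, Σhalf²=0.010506
  +B: nom +31.600 → Σnom=43.190; wc +0.090/-0.090 → slack +0.200/-0.185; half-tol=0.090, Σhalf²=0.018606
  -C: nom -25.700 → Σnom=17.490; wc +0.120/-0.088 → slack +0.320/-0.273; half-tol=0.104, Σhalf²=0.029422
  +D: nom +49.080 → Σnom=66.570; wc +0.060/-0.060 → slack +0.380/-0.333; half-tol=0.060, Σhalf²=0.033022
  -E: nom -41.300 → Σnom=25.270; wc +0.232/-0.232 → slack +0.612/-0.565; half-tol=0.232, Σhalf²=0.086846
  +F: nom +22.660 → Σnom=47.930; wc +0.360/-0.360 → slack +0.972/-0.925; half-tol=0.360, Σhalf²=0.216446
  -G: nom -44.600 → Σnom=3.330; wc +0.330/-0.330 → slack +1.302/-1.255; half-tol=0.330, Σhalf²=0.325346
Nominal = 3.330. Worst-case = [3.330 - 1.255, 3.330 + 1.302] = [2.075, 4.632]. RSS = √0.325346 = 0.570.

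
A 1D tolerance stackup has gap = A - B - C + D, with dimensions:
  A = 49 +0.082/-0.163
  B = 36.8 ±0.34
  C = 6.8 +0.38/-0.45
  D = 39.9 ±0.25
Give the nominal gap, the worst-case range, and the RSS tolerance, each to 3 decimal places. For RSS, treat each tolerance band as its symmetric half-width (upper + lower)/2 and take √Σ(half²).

Stack each dimension's contribution:
  +A: nom +49.000 → Σnom=49.000; wc +0.082/-0.163 → slack +0.082/-0.163; half-tol=0.122, Σhalf²=0.015006
  -B: nom -36.800 → Σnom=12.200; wc +0.340/-0.340 → slack +0.422/-0.503; half-tol=0.340, Σhalf²=0.130606
  -C: nom -6.800 → Σnom=5.400; wc +0.450/-0.380 → slack +0.872/-0.883; half-tol=0.415, Σhalf²=0.302831
  +D: nom +39.900 → Σnom=45.300; wc +0.250/-0.250 → slack +1.122/-1.133; half-tol=0.250, Σhalf²=0.365331
Nominal = 45.300. Worst-case = [45.300 - 1.133, 45.300 + 1.122] = [44.167, 46.422]. RSS = √0.365331 = 0.604.

nominal=45.300 wc=[44.167,46.422] rss=0.604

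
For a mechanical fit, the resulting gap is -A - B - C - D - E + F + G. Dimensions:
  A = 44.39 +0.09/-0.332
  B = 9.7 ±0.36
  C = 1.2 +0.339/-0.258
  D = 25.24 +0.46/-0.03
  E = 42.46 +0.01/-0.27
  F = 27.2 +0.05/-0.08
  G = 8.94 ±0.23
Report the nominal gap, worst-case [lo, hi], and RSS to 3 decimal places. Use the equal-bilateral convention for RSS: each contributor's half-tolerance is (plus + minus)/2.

Stack each dimension's contribution:
  -A: nom -44.390 → Σnom=-44.390; wc +0.332/-0.090 → slack +0.332/-0.090; half-tol=0.211, Σhalf²=0.044521
  -B: nom -9.700 → Σnom=-54.090; wc +0.360/-0.360 → slack +0.692/-0.450; half-tol=0.360, Σhalf²=0.174121
  -C: nom -1.200 → Σnom=-55.290; wc +0.258/-0.339 → slack +0.950/-0.789; half-tol=0.298, Σhalf²=0.263223
  -D: nom -25.240 → Σnom=-80.530; wc +0.030/-0.460 → slack +0.980/-1.249; half-tol=0.245, Σhalf²=0.323248
  -E: nom -42.460 → Σnom=-122.990; wc +0.270/-0.010 → slack +1.250/-1.259; half-tol=0.140, Σhalf²=0.342848
  +F: nom +27.200 → Σnom=-95.790; wc +0.050/-0.080 → slack +1.300/-1.339; half-tol=0.065, Σhalf²=0.347073
  +G: nom +8.940 → Σnom=-86.850; wc +0.230/-0.230 → slack +1.530/-1.569; half-tol=0.230, Σhalf²=0.399973
Nominal = -86.850. Worst-case = [-86.850 - 1.569, -86.850 + 1.530] = [-88.419, -85.320]. RSS = √0.399973 = 0.632.

nominal=-86.850 wc=[-88.419,-85.320] rss=0.632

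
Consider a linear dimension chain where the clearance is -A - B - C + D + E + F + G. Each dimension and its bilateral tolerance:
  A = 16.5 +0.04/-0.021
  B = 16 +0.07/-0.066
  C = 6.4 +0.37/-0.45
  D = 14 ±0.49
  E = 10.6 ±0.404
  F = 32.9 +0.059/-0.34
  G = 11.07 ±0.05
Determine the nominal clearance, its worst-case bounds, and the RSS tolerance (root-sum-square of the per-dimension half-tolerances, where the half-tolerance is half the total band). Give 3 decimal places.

nominal=29.670 wc=[27.906,31.210] rss=0.787

Stack each dimension's contribution:
  -A: nom -16.500 → Σnom=-16.500; wc +0.021/-0.040 → slack +0.021/-0.040; half-tol=0.030, Σhalf²=0.000930
  -B: nom -16.000 → Σnom=-32.500; wc +0.066/-0.070 → slack +0.087/-0.110; half-tol=0.068, Σhalf²=0.005554
  -C: nom -6.400 → Σnom=-38.900; wc +0.450/-0.370 → slack +0.537/-0.480; half-tol=0.410, Σhalf²=0.173654
  +D: nom +14.000 → Σnom=-24.900; wc +0.490/-0.490 → slack +1.027/-0.970; half-tol=0.490, Σhalf²=0.413754
  +E: nom +10.600 → Σnom=-14.300; wc +0.404/-0.404 → slack +1.431/-1.374; half-tol=0.404, Σhalf²=0.576970
  +F: nom +32.900 → Σnom=18.600; wc +0.059/-0.340 → slack +1.490/-1.714; half-tol=0.200, Σhalf²=0.616770
  +G: nom +11.070 → Σnom=29.670; wc +0.050/-0.050 → slack +1.540/-1.764; half-tol=0.050, Σhalf²=0.619270
Nominal = 29.670. Worst-case = [29.670 - 1.764, 29.670 + 1.540] = [27.906, 31.210]. RSS = √0.619270 = 0.787.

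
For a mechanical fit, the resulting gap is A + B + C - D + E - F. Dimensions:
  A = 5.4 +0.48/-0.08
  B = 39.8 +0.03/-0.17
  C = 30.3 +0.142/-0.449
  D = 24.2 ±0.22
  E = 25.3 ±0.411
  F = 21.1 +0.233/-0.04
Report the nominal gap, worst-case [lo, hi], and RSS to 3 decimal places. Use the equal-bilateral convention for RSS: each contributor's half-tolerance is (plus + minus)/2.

Stack each dimension's contribution:
  +A: nom +5.400 → Σnom=5.400; wc +0.480/-0.080 → slack +0.480/-0.080; half-tol=0.280, Σhalf²=0.078400
  +B: nom +39.800 → Σnom=45.200; wc +0.030/-0.170 → slack +0.510/-0.250; half-tol=0.100, Σhalf²=0.088400
  +C: nom +30.300 → Σnom=75.500; wc +0.142/-0.449 → slack +0.652/-0.699; half-tol=0.295, Σhalf²=0.175720
  -D: nom -24.200 → Σnom=51.300; wc +0.220/-0.220 → slack +0.872/-0.919; half-tol=0.220, Σhalf²=0.224120
  +E: nom +25.300 → Σnom=76.600; wc +0.411/-0.411 → slack +1.283/-1.330; half-tol=0.411, Σhalf²=0.393041
  -F: nom -21.100 → Σnom=55.500; wc +0.040/-0.233 → slack +1.323/-1.563; half-tol=0.137, Σhalf²=0.411673
Nominal = 55.500. Worst-case = [55.500 - 1.563, 55.500 + 1.323] = [53.937, 56.823]. RSS = √0.411673 = 0.642.

nominal=55.500 wc=[53.937,56.823] rss=0.642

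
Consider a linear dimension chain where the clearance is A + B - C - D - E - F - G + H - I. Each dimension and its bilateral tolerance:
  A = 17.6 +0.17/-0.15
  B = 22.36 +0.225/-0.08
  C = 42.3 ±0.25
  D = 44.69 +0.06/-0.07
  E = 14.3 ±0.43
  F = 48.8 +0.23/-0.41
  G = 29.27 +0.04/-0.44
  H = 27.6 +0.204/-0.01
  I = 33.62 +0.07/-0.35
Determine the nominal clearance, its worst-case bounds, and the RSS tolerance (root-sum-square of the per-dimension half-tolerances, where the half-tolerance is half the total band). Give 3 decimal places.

Stack each dimension's contribution:
  +A: nom +17.600 → Σnom=17.600; wc +0.170/-0.150 → slack +0.170/-0.150; half-tol=0.160, Σhalf²=0.025600
  +B: nom +22.360 → Σnom=39.960; wc +0.225/-0.080 → slack +0.395/-0.230; half-tol=0.152, Σhalf²=0.048856
  -C: nom -42.300 → Σnom=-2.340; wc +0.250/-0.250 → slack +0.645/-0.480; half-tol=0.250, Σhalf²=0.111356
  -D: nom -44.690 → Σnom=-47.030; wc +0.070/-0.060 → slack +0.715/-0.540; half-tol=0.065, Σhalf²=0.115581
  -E: nom -14.300 → Σnom=-61.330; wc +0.430/-0.430 → slack +1.145/-0.970; half-tol=0.430, Σhalf²=0.300481
  -F: nom -48.800 → Σnom=-110.130; wc +0.410/-0.230 → slack +1.555/-1.200; half-tol=0.320, Σhalf²=0.402881
  -G: nom -29.270 → Σnom=-139.400; wc +0.440/-0.040 → slack +1.995/-1.240; half-tol=0.240, Σhalf²=0.460481
  +H: nom +27.600 → Σnom=-111.800; wc +0.204/-0.010 → slack +2.199/-1.250; half-tol=0.107, Σhalf²=0.471930
  -I: nom -33.620 → Σnom=-145.420; wc +0.350/-0.070 → slack +2.549/-1.320; half-tol=0.210, Σhalf²=0.516030
Nominal = -145.420. Worst-case = [-145.420 - 1.320, -145.420 + 2.549] = [-146.740, -142.871]. RSS = √0.516030 = 0.718.

nominal=-145.420 wc=[-146.740,-142.871] rss=0.718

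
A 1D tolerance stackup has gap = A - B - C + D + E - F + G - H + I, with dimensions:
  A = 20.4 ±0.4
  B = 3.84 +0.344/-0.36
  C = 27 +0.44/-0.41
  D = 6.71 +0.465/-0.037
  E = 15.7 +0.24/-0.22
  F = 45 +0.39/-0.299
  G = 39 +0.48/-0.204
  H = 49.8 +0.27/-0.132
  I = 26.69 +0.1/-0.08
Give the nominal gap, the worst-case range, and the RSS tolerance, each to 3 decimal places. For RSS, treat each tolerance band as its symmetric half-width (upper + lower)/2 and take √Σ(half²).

nominal=-17.140 wc=[-19.525,-14.254] rss=0.930

Stack each dimension's contribution:
  +A: nom +20.400 → Σnom=20.400; wc +0.400/-0.400 → slack +0.400/-0.400; half-tol=0.400, Σhalf²=0.160000
  -B: nom -3.840 → Σnom=16.560; wc +0.360/-0.344 → slack +0.760/-0.744; half-tol=0.352, Σhalf²=0.283904
  -C: nom -27.000 → Σnom=-10.440; wc +0.410/-0.440 → slack +1.170/-1.184; half-tol=0.425, Σhalf²=0.464529
  +D: nom +6.710 → Σnom=-3.730; wc +0.465/-0.037 → slack +1.635/-1.221; half-tol=0.251, Σhalf²=0.527530
  +E: nom +15.700 → Σnom=11.970; wc +0.240/-0.220 → slack +1.875/-1.441; half-tol=0.230, Σhalf²=0.580430
  -F: nom -45.000 → Σnom=-33.030; wc +0.299/-0.390 → slack +2.174/-1.831; half-tol=0.345, Σhalf²=0.699110
  +G: nom +39.000 → Σnom=5.970; wc +0.480/-0.204 → slack +2.654/-2.035; half-tol=0.342, Σhalf²=0.816074
  -H: nom -49.800 → Σnom=-43.830; wc +0.132/-0.270 → slack +2.786/-2.305; half-tol=0.201, Σhalf²=0.856475
  +I: nom +26.690 → Σnom=-17.140; wc +0.100/-0.080 → slack +2.886/-2.385; half-tol=0.090, Σhalf²=0.864575
Nominal = -17.140. Worst-case = [-17.140 - 2.385, -17.140 + 2.886] = [-19.525, -14.254]. RSS = √0.864575 = 0.930.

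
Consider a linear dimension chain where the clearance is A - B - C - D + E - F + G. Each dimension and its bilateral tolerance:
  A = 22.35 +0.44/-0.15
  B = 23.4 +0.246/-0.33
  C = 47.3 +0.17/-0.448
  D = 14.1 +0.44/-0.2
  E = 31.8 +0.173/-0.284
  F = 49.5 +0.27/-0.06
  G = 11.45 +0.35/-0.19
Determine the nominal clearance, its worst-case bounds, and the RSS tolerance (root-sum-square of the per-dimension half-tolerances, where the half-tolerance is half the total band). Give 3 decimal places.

Stack each dimension's contribution:
  +A: nom +22.350 → Σnom=22.350; wc +0.440/-0.150 → slack +0.440/-0.150; half-tol=0.295, Σhalf²=0.087025
  -B: nom -23.400 → Σnom=-1.050; wc +0.330/-0.246 → slack +0.770/-0.396; half-tol=0.288, Σhalf²=0.169969
  -C: nom -47.300 → Σnom=-48.350; wc +0.448/-0.170 → slack +1.218/-0.566; half-tol=0.309, Σhalf²=0.265450
  -D: nom -14.100 → Σnom=-62.450; wc +0.200/-0.440 → slack +1.418/-1.006; half-tol=0.320, Σhalf²=0.367850
  +E: nom +31.800 → Σnom=-30.650; wc +0.173/-0.284 → slack +1.591/-1.290; half-tol=0.228, Σhalf²=0.420062
  -F: nom -49.500 → Σnom=-80.150; wc +0.060/-0.270 → slack +1.651/-1.560; half-tol=0.165, Σhalf²=0.447287
  +G: nom +11.450 → Σnom=-68.700; wc +0.350/-0.190 → slack +2.001/-1.750; half-tol=0.270, Σhalf²=0.520187
Nominal = -68.700. Worst-case = [-68.700 - 1.750, -68.700 + 2.001] = [-70.450, -66.699]. RSS = √0.520187 = 0.721.

nominal=-68.700 wc=[-70.450,-66.699] rss=0.721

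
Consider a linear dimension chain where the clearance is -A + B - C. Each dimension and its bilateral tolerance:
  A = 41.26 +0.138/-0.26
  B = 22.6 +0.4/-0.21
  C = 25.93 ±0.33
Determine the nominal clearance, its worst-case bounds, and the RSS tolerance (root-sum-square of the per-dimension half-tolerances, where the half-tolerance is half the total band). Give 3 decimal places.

nominal=-44.590 wc=[-45.268,-43.600] rss=0.491

Stack each dimension's contribution:
  -A: nom -41.260 → Σnom=-41.260; wc +0.260/-0.138 → slack +0.260/-0.138; half-tol=0.199, Σhalf²=0.039601
  +B: nom +22.600 → Σnom=-18.660; wc +0.400/-0.210 → slack +0.660/-0.348; half-tol=0.305, Σhalf²=0.132626
  -C: nom -25.930 → Σnom=-44.590; wc +0.330/-0.330 → slack +0.990/-0.678; half-tol=0.330, Σhalf²=0.241526
Nominal = -44.590. Worst-case = [-44.590 - 0.678, -44.590 + 0.990] = [-45.268, -43.600]. RSS = √0.241526 = 0.491.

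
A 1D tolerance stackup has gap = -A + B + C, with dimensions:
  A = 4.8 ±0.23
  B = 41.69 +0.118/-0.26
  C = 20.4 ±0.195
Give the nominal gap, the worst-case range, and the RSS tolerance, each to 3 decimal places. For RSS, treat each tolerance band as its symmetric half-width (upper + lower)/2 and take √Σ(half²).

nominal=57.290 wc=[56.605,57.833] rss=0.356

Stack each dimension's contribution:
  -A: nom -4.800 → Σnom=-4.800; wc +0.230/-0.230 → slack +0.230/-0.230; half-tol=0.230, Σhalf²=0.052900
  +B: nom +41.690 → Σnom=36.890; wc +0.118/-0.260 → slack +0.348/-0.490; half-tol=0.189, Σhalf²=0.088621
  +C: nom +20.400 → Σnom=57.290; wc +0.195/-0.195 → slack +0.543/-0.685; half-tol=0.195, Σhalf²=0.126646
Nominal = 57.290. Worst-case = [57.290 - 0.685, 57.290 + 0.543] = [56.605, 57.833]. RSS = √0.126646 = 0.356.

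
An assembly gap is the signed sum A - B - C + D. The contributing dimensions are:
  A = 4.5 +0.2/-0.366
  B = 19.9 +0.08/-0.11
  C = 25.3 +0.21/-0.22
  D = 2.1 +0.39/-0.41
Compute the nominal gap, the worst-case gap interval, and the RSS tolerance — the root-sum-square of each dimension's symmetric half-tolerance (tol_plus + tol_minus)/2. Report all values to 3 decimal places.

nominal=-38.600 wc=[-39.666,-37.680] rss=0.543

Stack each dimension's contribution:
  +A: nom +4.500 → Σnom=4.500; wc +0.200/-0.366 → slack +0.200/-0.366; half-tol=0.283, Σhalf²=0.080089
  -B: nom -19.900 → Σnom=-15.400; wc +0.110/-0.080 → slack +0.310/-0.446; half-tol=0.095, Σhalf²=0.089114
  -C: nom -25.300 → Σnom=-40.700; wc +0.220/-0.210 → slack +0.530/-0.656; half-tol=0.215, Σhalf²=0.135339
  +D: nom +2.100 → Σnom=-38.600; wc +0.390/-0.410 → slack +0.920/-1.066; half-tol=0.400, Σhalf²=0.295339
Nominal = -38.600. Worst-case = [-38.600 - 1.066, -38.600 + 0.920] = [-39.666, -37.680]. RSS = √0.295339 = 0.543.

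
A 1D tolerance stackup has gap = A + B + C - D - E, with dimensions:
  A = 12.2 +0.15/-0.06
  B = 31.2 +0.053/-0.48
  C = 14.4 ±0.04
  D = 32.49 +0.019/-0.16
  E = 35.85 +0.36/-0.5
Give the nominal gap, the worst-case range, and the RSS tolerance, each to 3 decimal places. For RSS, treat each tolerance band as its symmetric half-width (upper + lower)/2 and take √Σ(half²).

nominal=-10.540 wc=[-11.499,-9.637] rss=0.526

Stack each dimension's contribution:
  +A: nom +12.200 → Σnom=12.200; wc +0.150/-0.060 → slack +0.150/-0.060; half-tol=0.105, Σhalf²=0.011025
  +B: nom +31.200 → Σnom=43.400; wc +0.053/-0.480 → slack +0.203/-0.540; half-tol=0.267, Σhalf²=0.082047
  +C: nom +14.400 → Σnom=57.800; wc +0.040/-0.040 → slack +0.243/-0.580; half-tol=0.040, Σhalf²=0.083647
  -D: nom -32.490 → Σnom=25.310; wc +0.160/-0.019 → slack +0.403/-0.599; half-tol=0.089, Σhalf²=0.091658
  -E: nom -35.850 → Σnom=-10.540; wc +0.500/-0.360 → slack +0.903/-0.959; half-tol=0.430, Σhalf²=0.276558
Nominal = -10.540. Worst-case = [-10.540 - 0.959, -10.540 + 0.903] = [-11.499, -9.637]. RSS = √0.276558 = 0.526.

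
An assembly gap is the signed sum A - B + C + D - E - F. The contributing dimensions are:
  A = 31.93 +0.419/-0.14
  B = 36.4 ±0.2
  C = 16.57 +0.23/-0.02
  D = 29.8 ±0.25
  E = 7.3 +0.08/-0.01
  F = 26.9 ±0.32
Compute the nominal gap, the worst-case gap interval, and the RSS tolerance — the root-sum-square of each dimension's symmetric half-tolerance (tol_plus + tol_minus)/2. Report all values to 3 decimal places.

nominal=7.700 wc=[6.690,9.129] rss=0.548

Stack each dimension's contribution:
  +A: nom +31.930 → Σnom=31.930; wc +0.419/-0.140 → slack +0.419/-0.140; half-tol=0.279, Σhalf²=0.078120
  -B: nom -36.400 → Σnom=-4.470; wc +0.200/-0.200 → slack +0.619/-0.340; half-tol=0.200, Σhalf²=0.118120
  +C: nom +16.570 → Σnom=12.100; wc +0.230/-0.020 → slack +0.849/-0.360; half-tol=0.125, Σhalf²=0.133745
  +D: nom +29.800 → Σnom=41.900; wc +0.250/-0.250 → slack +1.099/-0.610; half-tol=0.250, Σhalf²=0.196245
  -E: nom -7.300 → Σnom=34.600; wc +0.010/-0.080 → slack +1.109/-0.690; half-tol=0.045, Σhalf²=0.198270
  -F: nom -26.900 → Σnom=7.700; wc +0.320/-0.320 → slack +1.429/-1.010; half-tol=0.320, Σhalf²=0.300670
Nominal = 7.700. Worst-case = [7.700 - 1.010, 7.700 + 1.429] = [6.690, 9.129]. RSS = √0.300670 = 0.548.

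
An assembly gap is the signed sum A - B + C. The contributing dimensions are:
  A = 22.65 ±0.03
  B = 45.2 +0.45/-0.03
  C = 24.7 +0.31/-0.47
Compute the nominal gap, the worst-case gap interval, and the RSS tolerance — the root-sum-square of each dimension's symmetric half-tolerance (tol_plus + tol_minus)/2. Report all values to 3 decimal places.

nominal=2.150 wc=[1.200,2.520] rss=0.459

Stack each dimension's contribution:
  +A: nom +22.650 → Σnom=22.650; wc +0.030/-0.030 → slack +0.030/-0.030; half-tol=0.030, Σhalf²=0.000900
  -B: nom -45.200 → Σnom=-22.550; wc +0.030/-0.450 → slack +0.060/-0.480; half-tol=0.240, Σhalf²=0.058500
  +C: nom +24.700 → Σnom=2.150; wc +0.310/-0.470 → slack +0.370/-0.950; half-tol=0.390, Σhalf²=0.210600
Nominal = 2.150. Worst-case = [2.150 - 0.950, 2.150 + 0.370] = [1.200, 2.520]. RSS = √0.210600 = 0.459.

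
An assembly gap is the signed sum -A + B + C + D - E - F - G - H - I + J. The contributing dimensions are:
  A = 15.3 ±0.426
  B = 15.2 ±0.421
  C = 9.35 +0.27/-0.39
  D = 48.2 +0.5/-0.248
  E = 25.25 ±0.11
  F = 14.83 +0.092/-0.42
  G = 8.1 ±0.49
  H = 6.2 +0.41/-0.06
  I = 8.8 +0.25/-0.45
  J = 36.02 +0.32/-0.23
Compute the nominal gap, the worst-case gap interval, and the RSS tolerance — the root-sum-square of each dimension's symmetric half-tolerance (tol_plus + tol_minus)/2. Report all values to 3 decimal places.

nominal=30.290 wc=[27.223,33.757] rss=1.086

Stack each dimension's contribution:
  -A: nom -15.300 → Σnom=-15.300; wc +0.426/-0.426 → slack +0.426/-0.426; half-tol=0.426, Σhalf²=0.181476
  +B: nom +15.200 → Σnom=-0.100; wc +0.421/-0.421 → slack +0.847/-0.847; half-tol=0.421, Σhalf²=0.358717
  +C: nom +9.350 → Σnom=9.250; wc +0.270/-0.390 → slack +1.117/-1.237; half-tol=0.330, Σhalf²=0.467617
  +D: nom +48.200 → Σnom=57.450; wc +0.500/-0.248 → slack +1.617/-1.485; half-tol=0.374, Σhalf²=0.607493
  -E: nom -25.250 → Σnom=32.200; wc +0.110/-0.110 → slack +1.727/-1.595; half-tol=0.110, Σhalf²=0.619593
  -F: nom -14.830 → Σnom=17.370; wc +0.420/-0.092 → slack +2.147/-1.687; half-tol=0.256, Σhalf²=0.685129
  -G: nom -8.100 → Σnom=9.270; wc +0.490/-0.490 → slack +2.637/-2.177; half-tol=0.490, Σhalf²=0.925229
  -H: nom -6.200 → Σnom=3.070; wc +0.060/-0.410 → slack +2.697/-2.587; half-tol=0.235, Σhalf²=0.980454
  -I: nom -8.800 → Σnom=-5.730; wc +0.450/-0.250 → slack +3.147/-2.837; half-tol=0.350, Σhalf²=1.102954
  +J: nom +36.020 → Σnom=30.290; wc +0.320/-0.230 → slack +3.467/-3.067; half-tol=0.275, Σhalf²=1.178579
Nominal = 30.290. Worst-case = [30.290 - 3.067, 30.290 + 3.467] = [27.223, 33.757]. RSS = √1.178579 = 1.086.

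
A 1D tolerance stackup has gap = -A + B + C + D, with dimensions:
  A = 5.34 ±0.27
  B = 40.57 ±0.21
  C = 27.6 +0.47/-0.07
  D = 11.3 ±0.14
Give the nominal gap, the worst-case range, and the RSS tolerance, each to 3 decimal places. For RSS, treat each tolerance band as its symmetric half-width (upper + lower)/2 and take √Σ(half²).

nominal=74.130 wc=[73.440,75.220] rss=0.458

Stack each dimension's contribution:
  -A: nom -5.340 → Σnom=-5.340; wc +0.270/-0.270 → slack +0.270/-0.270; half-tol=0.270, Σhalf²=0.072900
  +B: nom +40.570 → Σnom=35.230; wc +0.210/-0.210 → slack +0.480/-0.480; half-tol=0.210, Σhalf²=0.117000
  +C: nom +27.600 → Σnom=62.830; wc +0.470/-0.070 → slack +0.950/-0.550; half-tol=0.270, Σhalf²=0.189900
  +D: nom +11.300 → Σnom=74.130; wc +0.140/-0.140 → slack +1.090/-0.690; half-tol=0.140, Σhalf²=0.209500
Nominal = 74.130. Worst-case = [74.130 - 0.690, 74.130 + 1.090] = [73.440, 75.220]. RSS = √0.209500 = 0.458.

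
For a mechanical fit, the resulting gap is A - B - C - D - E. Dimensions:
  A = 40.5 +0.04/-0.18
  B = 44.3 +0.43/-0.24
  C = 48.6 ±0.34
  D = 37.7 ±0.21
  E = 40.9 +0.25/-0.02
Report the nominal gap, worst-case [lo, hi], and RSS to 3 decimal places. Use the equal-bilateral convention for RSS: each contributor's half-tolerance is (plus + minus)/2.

nominal=-131.000 wc=[-132.410,-130.150] rss=0.550

Stack each dimension's contribution:
  +A: nom +40.500 → Σnom=40.500; wc +0.040/-0.180 → slack +0.040/-0.180; half-tol=0.110, Σhalf²=0.012100
  -B: nom -44.300 → Σnom=-3.800; wc +0.240/-0.430 → slack +0.280/-0.610; half-tol=0.335, Σhalf²=0.124325
  -C: nom -48.600 → Σnom=-52.400; wc +0.340/-0.340 → slack +0.620/-0.950; half-tol=0.340, Σhalf²=0.239925
  -D: nom -37.700 → Σnom=-90.100; wc +0.210/-0.210 → slack +0.830/-1.160; half-tol=0.210, Σhalf²=0.284025
  -E: nom -40.900 → Σnom=-131.000; wc +0.020/-0.250 → slack +0.850/-1.410; half-tol=0.135, Σhalf²=0.302250
Nominal = -131.000. Worst-case = [-131.000 - 1.410, -131.000 + 0.850] = [-132.410, -130.150]. RSS = √0.302250 = 0.550.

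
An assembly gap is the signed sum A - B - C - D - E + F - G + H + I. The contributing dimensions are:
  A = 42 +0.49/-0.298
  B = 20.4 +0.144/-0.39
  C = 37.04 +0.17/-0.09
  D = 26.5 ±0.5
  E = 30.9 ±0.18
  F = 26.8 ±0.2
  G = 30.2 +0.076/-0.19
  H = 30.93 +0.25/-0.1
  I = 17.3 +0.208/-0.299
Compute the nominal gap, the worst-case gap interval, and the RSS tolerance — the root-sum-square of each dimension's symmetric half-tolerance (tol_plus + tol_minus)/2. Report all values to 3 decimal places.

Stack each dimension's contribution:
  +A: nom +42.000 → Σnom=42.000; wc +0.490/-0.298 → slack +0.490/-0.298; half-tol=0.394, Σhalf²=0.155236
  -B: nom -20.400 → Σnom=21.600; wc +0.390/-0.144 → slack +0.880/-0.442; half-tol=0.267, Σhalf²=0.226525
  -C: nom -37.040 → Σnom=-15.440; wc +0.090/-0.170 → slack +0.970/-0.612; half-tol=0.130, Σhalf²=0.243425
  -D: nom -26.500 → Σnom=-41.940; wc +0.500/-0.500 → slack +1.470/-1.112; half-tol=0.500, Σhalf²=0.493425
  -E: nom -30.900 → Σnom=-72.840; wc +0.180/-0.180 → slack +1.650/-1.292; half-tol=0.180, Σhalf²=0.525825
  +F: nom +26.800 → Σnom=-46.040; wc +0.200/-0.200 → slack +1.850/-1.492; half-tol=0.200, Σhalf²=0.565825
  -G: nom -30.200 → Σnom=-76.240; wc +0.190/-0.076 → slack +2.040/-1.568; half-tol=0.133, Σhalf²=0.583514
  +H: nom +30.930 → Σnom=-45.310; wc +0.250/-0.100 → slack +2.290/-1.668; half-tol=0.175, Σhalf²=0.614139
  +I: nom +17.300 → Σnom=-28.010; wc +0.208/-0.299 → slack +2.498/-1.967; half-tol=0.254, Σhalf²=0.678401
Nominal = -28.010. Worst-case = [-28.010 - 1.967, -28.010 + 2.498] = [-29.977, -25.512]. RSS = √0.678401 = 0.824.

nominal=-28.010 wc=[-29.977,-25.512] rss=0.824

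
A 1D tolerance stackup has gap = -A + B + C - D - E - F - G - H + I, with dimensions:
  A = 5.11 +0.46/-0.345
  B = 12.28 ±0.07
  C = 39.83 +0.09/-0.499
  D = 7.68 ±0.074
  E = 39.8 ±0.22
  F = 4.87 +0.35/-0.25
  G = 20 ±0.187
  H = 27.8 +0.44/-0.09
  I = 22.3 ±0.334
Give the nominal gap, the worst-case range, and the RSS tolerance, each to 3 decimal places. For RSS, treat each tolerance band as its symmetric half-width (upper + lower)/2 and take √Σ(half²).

nominal=-30.850 wc=[-33.484,-29.190] rss=0.784

Stack each dimension's contribution:
  -A: nom -5.110 → Σnom=-5.110; wc +0.345/-0.460 → slack +0.345/-0.460; half-tol=0.402, Σhalf²=0.162006
  +B: nom +12.280 → Σnom=7.170; wc +0.070/-0.070 → slack +0.415/-0.530; half-tol=0.070, Σhalf²=0.166906
  +C: nom +39.830 → Σnom=47.000; wc +0.090/-0.499 → slack +0.505/-1.029; half-tol=0.294, Σhalf²=0.253636
  -D: nom -7.680 → Σnom=39.320; wc +0.074/-0.074 → slack +0.579/-1.103; half-tol=0.074, Σhalf²=0.259112
  -E: nom -39.800 → Σnom=-0.480; wc +0.220/-0.220 → slack +0.799/-1.323; half-tol=0.220, Σhalf²=0.307512
  -F: nom -4.870 → Σnom=-5.350; wc +0.250/-0.350 → slack +1.049/-1.673; half-tol=0.300, Σhalf²=0.397512
  -G: nom -20.000 → Σnom=-25.350; wc +0.187/-0.187 → slack +1.236/-1.860; half-tol=0.187, Σhalf²=0.432481
  -H: nom -27.800 → Σnom=-53.150; wc +0.090/-0.440 → slack +1.326/-2.300; half-tol=0.265, Σhalf²=0.502706
  +I: nom +22.300 → Σnom=-30.850; wc +0.334/-0.334 → slack +1.660/-2.634; half-tol=0.334, Σhalf²=0.614262
Nominal = -30.850. Worst-case = [-30.850 - 2.634, -30.850 + 1.660] = [-33.484, -29.190]. RSS = √0.614262 = 0.784.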